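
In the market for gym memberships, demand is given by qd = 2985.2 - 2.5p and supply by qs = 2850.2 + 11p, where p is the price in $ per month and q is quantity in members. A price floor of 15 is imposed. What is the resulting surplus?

With p fixed at 15, quantity demanded is 2947.7 and quantity supplied is 3015.2.
Surplus = qs - qd = 3015.2 - 2947.7 = 67.5.

Surplus = 67.5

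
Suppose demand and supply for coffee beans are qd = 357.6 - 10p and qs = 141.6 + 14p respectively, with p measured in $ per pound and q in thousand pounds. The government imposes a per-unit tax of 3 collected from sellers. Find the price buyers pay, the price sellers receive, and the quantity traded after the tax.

With a tax of 3 on sellers, they supply based on the net price p_s = p_b - 3, so qs = 99.6 + 14p_b.
Equate demand and the shifted supply: 357.6 - 10p_b = 99.6 + 14p_b, giving 24p_b = 258, so p_b = 10.75.
Then p_s = 10.75 - 3 = 7.75 and q = 357.6 - 10(10.75) = 250.1.

p_b = 10.75, p_s = 7.75, q = 250.1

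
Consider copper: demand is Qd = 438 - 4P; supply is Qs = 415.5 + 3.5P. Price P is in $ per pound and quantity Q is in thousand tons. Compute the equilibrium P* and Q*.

P* = 3, Q* = 426

The market clears where 438 - 4P = 415.5 + 3.5P. Rearranging, 7.5P = 22.5, hence P* = 3.
Plugging P* into demand: Q* = 438 - 4(3) = 426.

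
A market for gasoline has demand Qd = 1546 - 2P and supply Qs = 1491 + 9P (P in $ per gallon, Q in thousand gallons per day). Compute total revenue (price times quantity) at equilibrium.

Equating demand and supply, 1546 - 2P = 1491 + 9P gives 11P = 55, so P* = 5.
Substitute back: Q* = 1546 - 2(5) = 1536.
Total revenue = P* × Q* = 5 × 1536 = 7680.

Total revenue = 7680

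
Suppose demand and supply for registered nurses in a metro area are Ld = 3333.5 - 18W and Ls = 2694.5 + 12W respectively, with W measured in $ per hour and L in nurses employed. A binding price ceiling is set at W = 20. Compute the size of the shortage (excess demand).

With W fixed at 20, quantity demanded is 2973.5 and quantity supplied is 2934.5.
Shortage = Ld - Ls = 2973.5 - 2934.5 = 39.

Shortage = 39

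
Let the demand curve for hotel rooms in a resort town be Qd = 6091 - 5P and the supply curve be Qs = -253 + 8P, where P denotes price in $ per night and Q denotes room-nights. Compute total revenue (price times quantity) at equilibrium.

The market clears where 6091 - 5P = -253 + 8P. Rearranging, 13P = 6344, hence P* = 488.
From the demand curve, Q* = 6091 - 5(488) = 3651.
Total revenue = P* × Q* = 488 × 3651 = 1781688.

Total revenue = 1781688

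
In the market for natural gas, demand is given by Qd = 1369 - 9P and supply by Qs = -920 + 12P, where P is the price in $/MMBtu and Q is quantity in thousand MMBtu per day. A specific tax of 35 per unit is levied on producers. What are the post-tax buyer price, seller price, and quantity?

P_b = 129, P_s = 94, Q = 208

The tax drives a wedge P_b - P_s = 35. Substituting P_s = P_b - 35 into supply: Qs = -1340 + 12P_b.
Set Qd = Qs: 1369 - 9P_b = -1340 + 12P_b, so 2709 = 21P_b and P_b = 129.
Then P_s = 129 - 35 = 94 and Q = 1369 - 9(129) = 208.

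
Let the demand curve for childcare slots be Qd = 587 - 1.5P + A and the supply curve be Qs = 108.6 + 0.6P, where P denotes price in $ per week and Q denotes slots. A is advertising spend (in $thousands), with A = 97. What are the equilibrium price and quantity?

With A = 97, demand is Qd = 684 - 1.5P.
The market clears where 684 - 1.5P = 108.6 + 0.6P. Rearranging, 2.1P = 575.4, hence P* = 274.
From the demand curve, Q* = 684 - 1.5(274) = 273.

P* = 274, Q* = 273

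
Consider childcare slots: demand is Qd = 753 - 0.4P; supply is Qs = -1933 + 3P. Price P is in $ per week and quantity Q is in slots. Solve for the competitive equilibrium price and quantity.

Set Qd = Qs: 753 - 0.4P = -1933 + 3P, so 2686 = 3.4P and P* = 790.
Substitute back: Q* = 753 - 0.4(790) = 437.

P* = 790, Q* = 437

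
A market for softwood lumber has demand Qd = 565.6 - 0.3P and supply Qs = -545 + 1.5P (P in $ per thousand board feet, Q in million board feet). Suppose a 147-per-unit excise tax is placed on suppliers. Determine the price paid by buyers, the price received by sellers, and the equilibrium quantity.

P_b = 739.5, P_s = 592.5, Q = 343.75

With a tax of 147 on suppliers, they supply based on the net price P_s = P_b - 147, so Qs = -765.5 + 1.5P_b.
Equate demand and the shifted supply: 565.6 - 0.3P_b = -765.5 + 1.5P_b, giving 1.8P_b = 1331.1, so P_b = 739.5.
So P_s = 592.5 and the quantity traded is Q = 565.6 - 0.3(739.5) = 343.75.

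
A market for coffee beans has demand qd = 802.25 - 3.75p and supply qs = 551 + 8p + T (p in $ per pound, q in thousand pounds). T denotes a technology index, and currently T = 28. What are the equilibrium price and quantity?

p* = 19, q* = 731

With T = 28, supply is qs = 579 + 8p.
Equating demand and supply, 802.25 - 3.75p = 579 + 8p gives 11.75p = 223.25, so p* = 19.
Substitute back: q* = 802.25 - 3.75(19) = 731.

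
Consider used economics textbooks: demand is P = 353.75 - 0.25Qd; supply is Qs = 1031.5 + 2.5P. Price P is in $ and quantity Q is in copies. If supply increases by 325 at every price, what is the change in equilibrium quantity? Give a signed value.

ΔQ = 200

Inverting to quantity form: Qd = 1415 - 4P.
The market clears where 1415 - 4P = 1031.5 + 2.5P. Rearranging, 6.5P = 383.5, hence P* = 59.
Plugging P* into demand: Q* = 1415 - 4(59) = 1179.
After the shift, supply is Qs = 1356.5 + 2.5P.
New equilibrium: 58.5 = 6.5P, so P = 9 and Q = 1379.
ΔQ = 1379 - 1179 = 200.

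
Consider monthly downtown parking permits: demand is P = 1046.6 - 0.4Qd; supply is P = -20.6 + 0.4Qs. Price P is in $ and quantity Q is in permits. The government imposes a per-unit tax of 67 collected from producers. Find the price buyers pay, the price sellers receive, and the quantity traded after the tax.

P_b = 546.5, P_s = 479.5, Q = 1250.25

Solving each curve for Q: Qd = 2616.5 - 2.5P and Qs = 51.5 + 2.5P.
The tax drives a wedge P_b - P_s = 67. Substituting P_s = P_b - 67 into supply: Qs = -116 + 2.5P_b.
Equate demand and the shifted supply: 2616.5 - 2.5P_b = -116 + 2.5P_b, giving 5P_b = 2732.5, so P_b = 546.5.
So P_s = 479.5 and the quantity traded is Q = 2616.5 - 2.5(546.5) = 1250.25.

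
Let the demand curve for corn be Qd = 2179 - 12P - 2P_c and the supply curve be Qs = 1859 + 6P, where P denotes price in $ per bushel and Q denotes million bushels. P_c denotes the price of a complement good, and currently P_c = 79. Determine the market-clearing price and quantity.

With P_c = 79, demand is Qd = 2021 - 12P.
The market clears where 2021 - 12P = 1859 + 6P. Rearranging, 18P = 162, hence P* = 9.
From the demand curve, Q* = 2021 - 12(9) = 1913.

P* = 9, Q* = 1913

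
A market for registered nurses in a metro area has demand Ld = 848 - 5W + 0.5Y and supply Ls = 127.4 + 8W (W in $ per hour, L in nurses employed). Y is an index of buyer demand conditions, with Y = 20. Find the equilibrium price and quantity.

With Y = 20, demand is Ld = 858 - 5W.
Equating demand and supply, 858 - 5W = 127.4 + 8W gives 13W = 730.6, so W* = 56.2.
Plugging W* into demand: L* = 858 - 5(56.2) = 577.

W* = 56.2, L* = 577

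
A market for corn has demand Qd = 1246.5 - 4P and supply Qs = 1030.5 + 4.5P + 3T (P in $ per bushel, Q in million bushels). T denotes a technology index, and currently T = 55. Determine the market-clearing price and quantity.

With T = 55, supply is Qs = 1195.5 + 4.5P.
Set Qd = Qs: 1246.5 - 4P = 1195.5 + 4.5P, so 51 = 8.5P and P* = 6.
Substitute back: Q* = 1246.5 - 4(6) = 1222.5.

P* = 6, Q* = 1222.5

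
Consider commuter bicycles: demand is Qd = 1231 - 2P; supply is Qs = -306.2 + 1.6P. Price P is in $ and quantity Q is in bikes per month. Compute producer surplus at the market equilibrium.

At equilibrium Qd = Qs, so 1231 - 2P = -306.2 + 1.6P; collecting terms, 1537.2 = 3.6P and P* = 427.
Then Q* = 1231 - 2(427) = 377.
Supply choke price (Qs = 0): P = 191.375. Producer surplus = ½ × (427 - 191.375) × 377 = 44415.3125.

Producer surplus = 44415.3125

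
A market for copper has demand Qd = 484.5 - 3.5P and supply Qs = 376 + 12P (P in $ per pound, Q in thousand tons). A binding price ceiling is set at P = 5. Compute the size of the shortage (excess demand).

Evaluating both curves at the ceiling price 5 gives Qd = 467, Qs = 436.
Shortage = Qd - Qs = 467 - 436 = 31.

Shortage = 31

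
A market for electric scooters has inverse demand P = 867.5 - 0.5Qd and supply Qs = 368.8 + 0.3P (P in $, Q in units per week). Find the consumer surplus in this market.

Inverting to quantity form: Qd = 1735 - 2P.
At equilibrium Qd = Qs, so 1735 - 2P = 368.8 + 0.3P; collecting terms, 1366.2 = 2.3P and P* = 594.
Plugging P* into demand: Q* = 1735 - 2(594) = 547.
Demand choke price (Qd = 0): P = 1735/2 = 867.5. Consumer surplus = ½ × (867.5 - 594) × 547 = 74802.25.

Consumer surplus = 74802.25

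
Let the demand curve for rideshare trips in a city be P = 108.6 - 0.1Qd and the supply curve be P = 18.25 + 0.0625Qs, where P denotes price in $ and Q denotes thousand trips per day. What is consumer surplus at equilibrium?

Consumer surplus = 15456.8

Solving each curve for Q: Qd = 1086 - 10P and Qs = -292 + 16P.
Equating demand and supply, 1086 - 10P = -292 + 16P gives 26P = 1378, so P* = 53.
Then Q* = 1086 - 10(53) = 556.
Demand choke price (Qd = 0): P = 1086/10 = 108.6. Consumer surplus = ½ × (108.6 - 53) × 556 = 15456.8.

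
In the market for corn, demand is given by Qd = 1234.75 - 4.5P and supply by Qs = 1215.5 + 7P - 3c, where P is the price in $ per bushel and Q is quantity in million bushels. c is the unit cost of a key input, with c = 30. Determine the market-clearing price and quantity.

P* = 9.5, Q* = 1192

With c = 30, supply is Qs = 1125.5 + 7P.
Equating demand and supply, 1234.75 - 4.5P = 1125.5 + 7P gives 11.5P = 109.25, so P* = 9.5.
Substitute back: Q* = 1234.75 - 4.5(9.5) = 1192.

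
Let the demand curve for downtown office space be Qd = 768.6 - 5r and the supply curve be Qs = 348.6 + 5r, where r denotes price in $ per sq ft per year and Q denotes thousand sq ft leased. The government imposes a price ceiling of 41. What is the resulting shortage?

Shortage = 10

With r fixed at 41, quantity demanded is 563.6 and quantity supplied is 553.6.
Shortage = Qd - Qs = 563.6 - 553.6 = 10.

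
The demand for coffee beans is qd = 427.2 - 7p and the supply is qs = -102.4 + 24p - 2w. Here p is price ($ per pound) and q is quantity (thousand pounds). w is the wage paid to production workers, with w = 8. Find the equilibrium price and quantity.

With w = 8, supply is qs = -118.4 + 24p.
The market clears where 427.2 - 7p = -118.4 + 24p. Rearranging, 31p = 545.6, hence p* = 17.6.
Then q* = 427.2 - 7(17.6) = 304.

p* = 17.6, q* = 304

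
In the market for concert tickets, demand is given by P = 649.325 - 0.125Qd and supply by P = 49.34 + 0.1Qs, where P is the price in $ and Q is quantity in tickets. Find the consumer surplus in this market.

Consumer surplus = 444422.2225

In direct form, Qd = 5194.6 - 8P and Qs = -493.4 + 10P.
The market clears where 5194.6 - 8P = -493.4 + 10P. Rearranging, 18P = 5688, hence P* = 316.
Substitute back: Q* = 5194.6 - 8(316) = 2666.6.
Demand choke price (Qd = 0): P = 5194.6/8 = 649.325. Consumer surplus = ½ × (649.325 - 316) × 2666.6 = 444422.2225.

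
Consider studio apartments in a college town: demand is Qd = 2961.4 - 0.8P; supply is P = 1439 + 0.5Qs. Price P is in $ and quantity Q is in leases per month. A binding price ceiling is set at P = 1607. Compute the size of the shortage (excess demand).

Shortage = 1339.8

Solving each curve for Q: Qs = -2878 + 2P.
With P fixed at 1607, quantity demanded is 1675.8 and quantity supplied is 336.
Shortage = Qd - Qs = 1675.8 - 336 = 1339.8.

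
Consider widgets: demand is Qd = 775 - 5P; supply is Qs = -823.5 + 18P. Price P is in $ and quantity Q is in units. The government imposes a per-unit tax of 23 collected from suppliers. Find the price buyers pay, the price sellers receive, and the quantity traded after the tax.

P_b = 87.5, P_s = 64.5, Q = 337.5

Suppliers keep P_s = P_b - 23 per unit, so supply in terms of the buyer price is Qs = -1237.5 + 18P_b.
Equate demand and the shifted supply: 775 - 5P_b = -1237.5 + 18P_b, giving 23P_b = 2012.5, so P_b = 87.5.
Then P_s = 87.5 - 23 = 64.5 and Q = 775 - 5(87.5) = 337.5.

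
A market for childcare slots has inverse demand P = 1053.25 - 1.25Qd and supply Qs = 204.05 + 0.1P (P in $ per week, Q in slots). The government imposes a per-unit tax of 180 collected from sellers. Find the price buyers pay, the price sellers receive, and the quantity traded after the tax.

In direct form, Qd = 842.6 - 0.8P.
With a tax of 180 on sellers, they supply based on the net price P_s = P_b - 180, so Qs = 186.05 + 0.1P_b.
Equate demand and the shifted supply: 842.6 - 0.8P_b = 186.05 + 0.1P_b, giving 0.9P_b = 656.55, so P_b = 729.5.
So P_s = 549.5 and the quantity traded is Q = 842.6 - 0.8(729.5) = 259.

P_b = 729.5, P_s = 549.5, Q = 259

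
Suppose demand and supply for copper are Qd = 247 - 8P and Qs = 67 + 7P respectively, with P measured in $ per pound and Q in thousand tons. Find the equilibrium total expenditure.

At equilibrium Qd = Qs, so 247 - 8P = 67 + 7P; collecting terms, 180 = 15P and P* = 12.
From the demand curve, Q* = 247 - 8(12) = 151.
Total expenditure = P* × Q* = 12 × 151 = 1812.

Total expenditure = 1812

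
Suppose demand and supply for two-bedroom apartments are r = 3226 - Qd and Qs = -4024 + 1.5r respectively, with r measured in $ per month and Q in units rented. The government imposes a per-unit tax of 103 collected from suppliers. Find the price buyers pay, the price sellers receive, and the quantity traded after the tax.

In direct form, Qd = 3226 - r.
Suppliers keep r_s = r_b - 103 per unit, so supply in terms of the buyer price is Qs = -4178.5 + 1.5r_b.
Market clearing requires 3226 - r_b = -4178.5 + 1.5r_b; hence 7404.5 = 2.5r_b and r_b = 2961.8.
So r_s = 2858.8 and the quantity traded is Q = 3226 - 2961.8 = 264.2.

r_b = 2961.8, r_s = 2858.8, Q = 264.2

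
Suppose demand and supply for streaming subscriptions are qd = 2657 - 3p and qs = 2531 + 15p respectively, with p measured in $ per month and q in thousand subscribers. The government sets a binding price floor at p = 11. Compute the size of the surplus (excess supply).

Surplus = 72

With p fixed at 11, quantity demanded is 2624 and quantity supplied is 2696.
Surplus = qs - qd = 2696 - 2624 = 72.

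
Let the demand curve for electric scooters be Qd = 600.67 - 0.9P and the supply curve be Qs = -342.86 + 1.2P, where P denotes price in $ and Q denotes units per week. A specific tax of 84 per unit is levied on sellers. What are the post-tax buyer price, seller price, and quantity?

The tax drives a wedge P_b - P_s = 84. Substituting P_s = P_b - 84 into supply: Qs = -443.66 + 1.2P_b.
Market clearing requires 600.67 - 0.9P_b = -443.66 + 1.2P_b; hence 1044.33 = 2.1P_b and P_b = 497.3.
So P_s = 413.3 and the quantity traded is Q = 600.67 - 0.9(497.3) = 153.1.

P_b = 497.3, P_s = 413.3, Q = 153.1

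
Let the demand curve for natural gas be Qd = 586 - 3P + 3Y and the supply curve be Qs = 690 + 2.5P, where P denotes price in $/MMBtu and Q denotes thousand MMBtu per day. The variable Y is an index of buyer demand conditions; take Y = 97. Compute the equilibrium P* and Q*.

P* = 34, Q* = 775

With Y = 97, demand is Qd = 877 - 3P.
The market clears where 877 - 3P = 690 + 2.5P. Rearranging, 5.5P = 187, hence P* = 34.
From the demand curve, Q* = 877 - 3(34) = 775.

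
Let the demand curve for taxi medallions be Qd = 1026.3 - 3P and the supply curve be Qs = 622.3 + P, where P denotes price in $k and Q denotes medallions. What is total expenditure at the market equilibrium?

Equating demand and supply, 1026.3 - 3P = 622.3 + P gives 4P = 404, so P* = 101.
From the demand curve, Q* = 1026.3 - 3(101) = 723.3.
Total expenditure = P* × Q* = 101 × 723.3 = 73053.3.

Total expenditure = 73053.3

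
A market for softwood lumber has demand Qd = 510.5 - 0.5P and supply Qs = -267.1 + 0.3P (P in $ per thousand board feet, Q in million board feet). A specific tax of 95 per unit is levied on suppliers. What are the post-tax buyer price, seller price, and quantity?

The tax drives a wedge P_b - P_s = 95. Substituting P_s = P_b - 95 into supply: Qs = -295.6 + 0.3P_b.
Set Qd = Qs: 510.5 - 0.5P_b = -295.6 + 0.3P_b, so 806.1 = 0.8P_b and P_b = 1007.625.
Then P_s = 1007.625 - 95 = 912.625 and Q = 510.5 - 0.5(1007.625) = 6.6875.

P_b = 1007.625, P_s = 912.625, Q = 6.6875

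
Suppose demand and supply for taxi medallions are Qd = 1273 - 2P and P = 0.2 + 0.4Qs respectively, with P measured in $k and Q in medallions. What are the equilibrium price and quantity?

Rewriting in direct form: Qs = -0.5 + 2.5P.
At equilibrium Qd = Qs, so 1273 - 2P = -0.5 + 2.5P; collecting terms, 1273.5 = 4.5P and P* = 283.
Substitute back: Q* = 1273 - 2(283) = 707.

P* = 283, Q* = 707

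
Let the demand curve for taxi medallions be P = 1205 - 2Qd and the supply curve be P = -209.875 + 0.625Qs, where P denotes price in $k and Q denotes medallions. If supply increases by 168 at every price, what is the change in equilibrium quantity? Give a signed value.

ΔQ = 40

Solving each curve for Q: Qd = 602.5 - 0.5P and Qs = 335.8 + 1.6P.
Equating demand and supply, 602.5 - 0.5P = 335.8 + 1.6P gives 2.1P = 266.7, so P* = 127.
From the demand curve, Q* = 602.5 - 0.5(127) = 539.
After the shift, supply is Qs = 503.8 + 1.6P.
Re-solving, 2.1P = 98.7 gives P = 47 and Q = 579.
ΔQ = 579 - 539 = 40.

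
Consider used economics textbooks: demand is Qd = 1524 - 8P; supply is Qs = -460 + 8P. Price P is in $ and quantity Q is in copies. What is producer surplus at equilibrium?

Producer surplus = 17689

Equating demand and supply, 1524 - 8P = -460 + 8P gives 16P = 1984, so P* = 124.
Then Q* = 1524 - 8(124) = 532.
Supply choke price (Qs = 0): P = 57.5. Producer surplus = ½ × (124 - 57.5) × 532 = 17689.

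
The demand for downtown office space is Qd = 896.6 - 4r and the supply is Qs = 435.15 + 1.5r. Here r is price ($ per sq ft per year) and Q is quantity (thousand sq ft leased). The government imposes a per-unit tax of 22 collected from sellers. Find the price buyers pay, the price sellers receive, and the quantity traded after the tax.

Sellers keep r_s = r_b - 22 per unit, so supply in terms of the buyer price is Qs = 402.15 + 1.5r_b.
Equate demand and the shifted supply: 896.6 - 4r_b = 402.15 + 1.5r_b, giving 5.5r_b = 494.45, so r_b = 89.9.
So r_s = 67.9 and the quantity traded is Q = 896.6 - 4(89.9) = 537.

r_b = 89.9, r_s = 67.9, Q = 537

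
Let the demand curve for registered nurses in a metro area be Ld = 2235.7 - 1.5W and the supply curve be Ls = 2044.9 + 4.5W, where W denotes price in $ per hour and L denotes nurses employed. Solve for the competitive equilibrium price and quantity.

W* = 31.8, L* = 2188

The market clears where 2235.7 - 1.5W = 2044.9 + 4.5W. Rearranging, 6W = 190.8, hence W* = 31.8.
Plugging W* into demand: L* = 2235.7 - 1.5(31.8) = 2188.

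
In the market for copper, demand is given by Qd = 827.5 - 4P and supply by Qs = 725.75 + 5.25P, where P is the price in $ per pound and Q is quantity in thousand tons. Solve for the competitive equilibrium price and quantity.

P* = 11, Q* = 783.5

Set Qd = Qs: 827.5 - 4P = 725.75 + 5.25P, so 101.75 = 9.25P and P* = 11.
From the demand curve, Q* = 827.5 - 4(11) = 783.5.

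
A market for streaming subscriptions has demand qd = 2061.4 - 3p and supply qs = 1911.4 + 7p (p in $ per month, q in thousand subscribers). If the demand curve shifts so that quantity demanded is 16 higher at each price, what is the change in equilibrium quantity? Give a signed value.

Δq = 11.2

Equating demand and supply, 2061.4 - 3p = 1911.4 + 7p gives 10p = 150, so p* = 15.
Substitute back: q* = 2061.4 - 3(15) = 2016.4.
After the shift, demand is qd = 2077.4 - 3p.
New equilibrium: 166 = 10p, so p = 16.6 and q = 2027.6.
Δq = 2027.6 - 2016.4 = 11.2.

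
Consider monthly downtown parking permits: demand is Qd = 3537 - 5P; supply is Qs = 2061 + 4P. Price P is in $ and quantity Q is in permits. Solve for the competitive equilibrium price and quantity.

The market clears where 3537 - 5P = 2061 + 4P. Rearranging, 9P = 1476, hence P* = 164.
From the demand curve, Q* = 3537 - 5(164) = 2717.

P* = 164, Q* = 2717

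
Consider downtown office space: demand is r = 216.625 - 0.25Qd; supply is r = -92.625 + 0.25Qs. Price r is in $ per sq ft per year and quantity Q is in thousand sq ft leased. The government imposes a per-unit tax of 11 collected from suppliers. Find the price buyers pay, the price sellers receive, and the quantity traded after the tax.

Solving each curve for Q: Qd = 866.5 - 4r and Qs = 370.5 + 4r.
Suppliers keep r_s = r_b - 11 per unit, so supply in terms of the buyer price is Qs = 326.5 + 4r_b.
Set Qd = Qs: 866.5 - 4r_b = 326.5 + 4r_b, so 540 = 8r_b and r_b = 67.5.
So r_s = 56.5 and the quantity traded is Q = 866.5 - 4(67.5) = 596.5.

r_b = 67.5, r_s = 56.5, Q = 596.5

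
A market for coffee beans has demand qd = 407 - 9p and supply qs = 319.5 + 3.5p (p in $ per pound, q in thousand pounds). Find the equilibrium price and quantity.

At equilibrium qd = qs, so 407 - 9p = 319.5 + 3.5p; collecting terms, 87.5 = 12.5p and p* = 7.
Then q* = 407 - 9(7) = 344.

p* = 7, q* = 344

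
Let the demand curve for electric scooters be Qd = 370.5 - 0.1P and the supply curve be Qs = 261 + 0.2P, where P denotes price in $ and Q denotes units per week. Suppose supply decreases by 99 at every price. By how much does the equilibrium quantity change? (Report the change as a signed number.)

ΔQ = -33

Equating demand and supply, 370.5 - 0.1P = 261 + 0.2P gives 0.3P = 109.5, so P* = 365.
From the demand curve, Q* = 370.5 - 0.1(365) = 334.
After the shift, supply is Qs = 162 + 0.2P.
Re-solving, 0.3P = 208.5 gives P = 695 and Q = 301.
ΔQ = 301 - 334 = -33.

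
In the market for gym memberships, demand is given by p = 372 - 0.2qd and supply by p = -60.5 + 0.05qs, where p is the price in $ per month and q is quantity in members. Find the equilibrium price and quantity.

p* = 26, q* = 1730

In direct form, qd = 1860 - 5p and qs = 1210 + 20p.
Equating demand and supply, 1860 - 5p = 1210 + 20p gives 25p = 650, so p* = 26.
Then q* = 1860 - 5(26) = 1730.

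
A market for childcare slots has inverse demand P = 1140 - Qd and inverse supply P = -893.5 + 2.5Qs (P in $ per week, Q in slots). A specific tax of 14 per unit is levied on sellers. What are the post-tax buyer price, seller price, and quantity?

In direct form, Qd = 1140 - P and Qs = 357.4 + 0.4P.
Sellers keep P_s = P_b - 14 per unit, so supply in terms of the buyer price is Qs = 351.8 + 0.4P_b.
Market clearing requires 1140 - P_b = 351.8 + 0.4P_b; hence 788.2 = 1.4P_b and P_b = 563.
Then P_s = 563 - 14 = 549 and Q = 1140 - 563 = 577.

P_b = 563, P_s = 549, Q = 577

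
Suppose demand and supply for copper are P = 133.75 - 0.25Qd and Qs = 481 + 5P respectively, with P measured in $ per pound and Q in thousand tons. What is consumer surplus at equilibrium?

Consumer surplus = 32640.125

In direct form, Qd = 535 - 4P.
At equilibrium Qd = Qs, so 535 - 4P = 481 + 5P; collecting terms, 54 = 9P and P* = 6.
Substitute back: Q* = 535 - 4(6) = 511.
Demand choke price (Qd = 0): P = 535/4 = 133.75. Consumer surplus = ½ × (133.75 - 6) × 511 = 32640.125.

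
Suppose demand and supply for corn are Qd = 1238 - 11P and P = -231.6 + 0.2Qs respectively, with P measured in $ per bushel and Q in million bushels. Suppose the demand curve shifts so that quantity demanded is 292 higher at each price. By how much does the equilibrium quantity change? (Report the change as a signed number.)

Rewriting in direct form: Qs = 1158 + 5P.
Equating demand and supply, 1238 - 11P = 1158 + 5P gives 16P = 80, so P* = 5.
Then Q* = 1238 - 11(5) = 1183.
After the shift, demand is Qd = 1530 - 11P.
The new intersection has 372 = 16P, i.e. P = 23.25, Q = 1274.25.
ΔQ = 1274.25 - 1183 = 91.25.

ΔQ = 91.25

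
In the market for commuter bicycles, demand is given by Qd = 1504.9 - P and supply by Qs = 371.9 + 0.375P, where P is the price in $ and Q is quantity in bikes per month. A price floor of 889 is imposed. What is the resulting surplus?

At P = 889: Qd = 615.9 and Qs = 705.275.
Surplus = Qs - Qd = 705.275 - 615.9 = 89.375.

Surplus = 89.375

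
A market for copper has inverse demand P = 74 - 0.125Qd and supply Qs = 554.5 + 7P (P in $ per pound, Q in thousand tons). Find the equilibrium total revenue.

Total revenue = 1430

Inverting to quantity form: Qd = 592 - 8P.
Set Qd = Qs: 592 - 8P = 554.5 + 7P, so 37.5 = 15P and P* = 2.5.
Plugging P* into demand: Q* = 592 - 8(2.5) = 572.
Total revenue = P* × Q* = 2.5 × 572 = 1430.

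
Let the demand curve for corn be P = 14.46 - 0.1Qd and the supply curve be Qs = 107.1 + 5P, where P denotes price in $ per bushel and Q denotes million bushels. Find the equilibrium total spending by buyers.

Inverting to quantity form: Qd = 144.6 - 10P.
Set Qd = Qs: 144.6 - 10P = 107.1 + 5P, so 37.5 = 15P and P* = 2.5.
From the demand curve, Q* = 144.6 - 10(2.5) = 119.6.
Total spending by buyers = P* × Q* = 2.5 × 119.6 = 299.

Total spending by buyers = 299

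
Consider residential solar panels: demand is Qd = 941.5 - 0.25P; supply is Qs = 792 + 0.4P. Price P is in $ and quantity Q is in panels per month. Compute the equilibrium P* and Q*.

P* = 230, Q* = 884

The market clears where 941.5 - 0.25P = 792 + 0.4P. Rearranging, 0.65P = 149.5, hence P* = 230.
Then Q* = 941.5 - 0.25(230) = 884.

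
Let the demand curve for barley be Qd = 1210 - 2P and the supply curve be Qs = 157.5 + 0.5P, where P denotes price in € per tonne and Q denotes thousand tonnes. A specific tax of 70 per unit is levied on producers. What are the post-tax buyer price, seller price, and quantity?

With a tax of 70 on producers, they supply based on the net price P_s = P_b - 70, so Qs = 122.5 + 0.5P_b.
Equate demand and the shifted supply: 1210 - 2P_b = 122.5 + 0.5P_b, giving 2.5P_b = 1087.5, so P_b = 435.
Then P_s = 435 - 70 = 365 and Q = 1210 - 2(435) = 340.

P_b = 435, P_s = 365, Q = 340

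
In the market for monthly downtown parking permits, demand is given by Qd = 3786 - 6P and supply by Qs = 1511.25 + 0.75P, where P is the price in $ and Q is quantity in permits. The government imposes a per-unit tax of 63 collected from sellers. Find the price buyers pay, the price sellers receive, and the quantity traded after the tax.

P_b = 344, P_s = 281, Q = 1722

The tax drives a wedge P_b - P_s = 63. Substituting P_s = P_b - 63 into supply: Qs = 1464 + 0.75P_b.
Equate demand and the shifted supply: 3786 - 6P_b = 1464 + 0.75P_b, giving 6.75P_b = 2322, so P_b = 344.
Then P_s = 344 - 63 = 281 and Q = 3786 - 6(344) = 1722.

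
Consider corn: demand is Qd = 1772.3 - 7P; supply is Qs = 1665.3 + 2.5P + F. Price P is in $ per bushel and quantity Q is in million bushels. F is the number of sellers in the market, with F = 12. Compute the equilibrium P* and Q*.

P* = 10, Q* = 1702.3

With F = 12, supply is Qs = 1677.3 + 2.5P.
Set Qd = Qs: 1772.3 - 7P = 1677.3 + 2.5P, so 95 = 9.5P and P* = 10.
From the demand curve, Q* = 1772.3 - 7(10) = 1702.3.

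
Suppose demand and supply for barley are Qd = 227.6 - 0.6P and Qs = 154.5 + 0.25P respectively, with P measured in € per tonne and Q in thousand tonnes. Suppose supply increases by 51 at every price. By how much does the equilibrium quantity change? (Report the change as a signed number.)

ΔQ = 36

The market clears where 227.6 - 0.6P = 154.5 + 0.25P. Rearranging, 0.85P = 73.1, hence P* = 86.
From the demand curve, Q* = 227.6 - 0.6(86) = 176.
After the shift, supply is Qs = 205.5 + 0.25P.
New equilibrium: 22.1 = 0.85P, so P = 26 and Q = 212.
ΔQ = 212 - 176 = 36.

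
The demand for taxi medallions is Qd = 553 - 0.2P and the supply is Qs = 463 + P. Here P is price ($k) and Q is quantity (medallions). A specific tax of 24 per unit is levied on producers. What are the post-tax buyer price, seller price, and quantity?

P_b = 95, P_s = 71, Q = 534

Producers keep P_s = P_b - 24 per unit, so supply in terms of the buyer price is Qs = 439 + P_b.
Set Qd = Qs: 553 - 0.2P_b = 439 + P_b, so 114 = 1.2P_b and P_b = 95.
Then P_s = 95 - 24 = 71 and Q = 553 - 0.2(95) = 534.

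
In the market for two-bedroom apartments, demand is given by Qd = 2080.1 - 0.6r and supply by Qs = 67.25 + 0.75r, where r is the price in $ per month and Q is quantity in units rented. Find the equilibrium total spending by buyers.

Total spending by buyers = 1767580.5

At equilibrium Qd = Qs, so 2080.1 - 0.6r = 67.25 + 0.75r; collecting terms, 2012.85 = 1.35r and r* = 1491.
Then Q* = 2080.1 - 0.6(1491) = 1185.5.
Total spending by buyers = r* × Q* = 1491 × 1185.5 = 1767580.5.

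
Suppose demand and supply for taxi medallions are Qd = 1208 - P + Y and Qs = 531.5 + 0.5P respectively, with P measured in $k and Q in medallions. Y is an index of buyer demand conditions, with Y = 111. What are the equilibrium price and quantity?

P* = 525, Q* = 794

With Y = 111, demand is Qd = 1319 - P.
Equating demand and supply, 1319 - P = 531.5 + 0.5P gives 1.5P = 787.5, so P* = 525.
From the demand curve, Q* = 1319 - 525 = 794.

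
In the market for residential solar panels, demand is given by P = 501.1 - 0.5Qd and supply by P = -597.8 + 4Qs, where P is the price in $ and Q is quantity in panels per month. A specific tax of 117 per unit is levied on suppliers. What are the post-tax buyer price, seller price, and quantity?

P_b = 392, P_s = 275, Q = 218.2

Inverting to quantity form: Qd = 1002.2 - 2P and Qs = 149.45 + 0.25P.
Suppliers keep P_s = P_b - 117 per unit, so supply in terms of the buyer price is Qs = 120.2 + 0.25P_b.
Set Qd = Qs: 1002.2 - 2P_b = 120.2 + 0.25P_b, so 882 = 2.25P_b and P_b = 392.
Then P_s = 392 - 117 = 275 and Q = 1002.2 - 2(392) = 218.2.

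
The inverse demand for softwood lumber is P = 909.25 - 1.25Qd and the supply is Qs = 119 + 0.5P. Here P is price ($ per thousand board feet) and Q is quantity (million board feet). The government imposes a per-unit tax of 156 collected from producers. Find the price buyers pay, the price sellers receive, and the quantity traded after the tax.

Inverting to quantity form: Qd = 727.4 - 0.8P.
The tax drives a wedge P_b - P_s = 156. Substituting P_s = P_b - 156 into supply: Qs = 41 + 0.5P_b.
Set Qd = Qs: 727.4 - 0.8P_b = 41 + 0.5P_b, so 686.4 = 1.3P_b and P_b = 528.
So P_s = 372 and the quantity traded is Q = 727.4 - 0.8(528) = 305.

P_b = 528, P_s = 372, Q = 305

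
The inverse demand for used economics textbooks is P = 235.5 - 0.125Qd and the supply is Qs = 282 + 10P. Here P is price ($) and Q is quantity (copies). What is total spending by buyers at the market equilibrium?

Rewriting in direct form: Qd = 1884 - 8P.
Equating demand and supply, 1884 - 8P = 282 + 10P gives 18P = 1602, so P* = 89.
Plugging P* into demand: Q* = 1884 - 8(89) = 1172.
Total spending by buyers = P* × Q* = 89 × 1172 = 104308.

Total spending by buyers = 104308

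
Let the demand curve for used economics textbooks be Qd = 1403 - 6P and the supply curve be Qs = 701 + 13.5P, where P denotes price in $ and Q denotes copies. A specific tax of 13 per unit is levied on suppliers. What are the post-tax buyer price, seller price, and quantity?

P_b = 45, P_s = 32, Q = 1133

Suppliers keep P_s = P_b - 13 per unit, so supply in terms of the buyer price is Qs = 525.5 + 13.5P_b.
Set Qd = Qs: 1403 - 6P_b = 525.5 + 13.5P_b, so 877.5 = 19.5P_b and P_b = 45.
Then P_s = 45 - 13 = 32 and Q = 1403 - 6(45) = 1133.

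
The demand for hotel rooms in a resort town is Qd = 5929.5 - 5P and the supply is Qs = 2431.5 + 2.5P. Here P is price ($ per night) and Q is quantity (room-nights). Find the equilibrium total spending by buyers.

Total spending by buyers = 1677874

Set Qd = Qs: 5929.5 - 5P = 2431.5 + 2.5P, so 3498 = 7.5P and P* = 466.4.
From the demand curve, Q* = 5929.5 - 5(466.4) = 3597.5.
Total spending by buyers = P* × Q* = 466.4 × 3597.5 = 1677874.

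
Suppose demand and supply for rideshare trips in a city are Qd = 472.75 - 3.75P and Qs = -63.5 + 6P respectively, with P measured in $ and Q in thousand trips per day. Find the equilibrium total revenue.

Total revenue = 14657.5

Set Qd = Qs: 472.75 - 3.75P = -63.5 + 6P, so 536.25 = 9.75P and P* = 55.
Then Q* = 472.75 - 3.75(55) = 266.5.
Total revenue = P* × Q* = 55 × 266.5 = 14657.5.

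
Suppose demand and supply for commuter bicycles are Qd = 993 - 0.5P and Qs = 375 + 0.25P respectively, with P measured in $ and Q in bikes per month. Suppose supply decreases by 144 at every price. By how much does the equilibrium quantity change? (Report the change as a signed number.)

ΔQ = -96

Set Qd = Qs: 993 - 0.5P = 375 + 0.25P, so 618 = 0.75P and P* = 824.
Substitute back: Q* = 993 - 0.5(824) = 581.
After the shift, supply is Qs = 231 + 0.25P.
Re-solving, 0.75P = 762 gives P = 1016 and Q = 485.
ΔQ = 485 - 581 = -96.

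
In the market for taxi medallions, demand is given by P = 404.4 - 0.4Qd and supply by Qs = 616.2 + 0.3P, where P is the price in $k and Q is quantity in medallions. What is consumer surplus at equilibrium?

Consumer surplus = 86724.45

Inverting to quantity form: Qd = 1011 - 2.5P.
Set Qd = Qs: 1011 - 2.5P = 616.2 + 0.3P, so 394.8 = 2.8P and P* = 141.
Substitute back: Q* = 1011 - 2.5(141) = 658.5.
Demand choke price (Qd = 0): P = 1011/2.5 = 404.4. Consumer surplus = ½ × (404.4 - 141) × 658.5 = 86724.45.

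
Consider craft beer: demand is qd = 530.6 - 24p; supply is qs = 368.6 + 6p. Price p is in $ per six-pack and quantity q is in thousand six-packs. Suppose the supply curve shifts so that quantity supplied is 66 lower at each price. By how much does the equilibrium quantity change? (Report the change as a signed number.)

Δq = -52.8

Set qd = qs: 530.6 - 24p = 368.6 + 6p, so 162 = 30p and p* = 5.4.
Then q* = 530.6 - 24(5.4) = 401.
After the shift, supply is qs = 302.6 + 6p.
Re-solving, 30p = 228 gives p = 7.6 and q = 348.2.
Δq = 348.2 - 401 = -52.8.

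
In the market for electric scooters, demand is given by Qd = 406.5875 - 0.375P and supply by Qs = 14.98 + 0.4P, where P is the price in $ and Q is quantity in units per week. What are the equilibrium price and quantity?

At equilibrium Qd = Qs, so 406.5875 - 0.375P = 14.98 + 0.4P; collecting terms, 391.6075 = 0.775P and P* = 505.3.
Substitute back: Q* = 406.5875 - 0.375(505.3) = 217.1.

P* = 505.3, Q* = 217.1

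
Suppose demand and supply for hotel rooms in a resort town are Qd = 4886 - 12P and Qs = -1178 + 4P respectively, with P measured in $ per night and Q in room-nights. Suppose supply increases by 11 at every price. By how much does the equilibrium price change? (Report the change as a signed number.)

Equating demand and supply, 4886 - 12P = -1178 + 4P gives 16P = 6064, so P* = 379.
Substitute back: Q* = 4886 - 12(379) = 338.
After the shift, supply is Qs = -1167 + 4P.
New equilibrium: 6053 = 16P, so P = 378.3125 and Q = 346.25.
ΔP = 378.3125 - 379 = -0.6875.

ΔP = -0.6875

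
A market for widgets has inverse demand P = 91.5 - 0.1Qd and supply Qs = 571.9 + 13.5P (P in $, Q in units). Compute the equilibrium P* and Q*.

In direct form, Qd = 915 - 10P.
Equating demand and supply, 915 - 10P = 571.9 + 13.5P gives 23.5P = 343.1, so P* = 14.6.
Then Q* = 915 - 10(14.6) = 769.

P* = 14.6, Q* = 769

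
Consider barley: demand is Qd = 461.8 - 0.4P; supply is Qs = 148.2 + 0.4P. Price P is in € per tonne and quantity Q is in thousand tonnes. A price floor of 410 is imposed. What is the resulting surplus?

With P fixed at 410, quantity demanded is 297.8 and quantity supplied is 312.2.
Surplus = Qs - Qd = 312.2 - 297.8 = 14.4.

Surplus = 14.4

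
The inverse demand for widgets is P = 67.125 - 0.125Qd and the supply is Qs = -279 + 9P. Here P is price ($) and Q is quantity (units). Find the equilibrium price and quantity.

Solving each curve for Q: Qd = 537 - 8P.
At equilibrium Qd = Qs, so 537 - 8P = -279 + 9P; collecting terms, 816 = 17P and P* = 48.
Then Q* = 537 - 8(48) = 153.

P* = 48, Q* = 153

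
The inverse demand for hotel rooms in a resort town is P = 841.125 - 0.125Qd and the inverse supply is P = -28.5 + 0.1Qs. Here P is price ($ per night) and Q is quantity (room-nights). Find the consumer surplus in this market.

Consumer surplus = 933639.0625

Solving each curve for Q: Qd = 6729 - 8P and Qs = 285 + 10P.
At equilibrium Qd = Qs, so 6729 - 8P = 285 + 10P; collecting terms, 6444 = 18P and P* = 358.
Then Q* = 6729 - 8(358) = 3865.
Demand choke price (Qd = 0): P = 6729/8 = 841.125. Consumer surplus = ½ × (841.125 - 358) × 3865 = 933639.0625.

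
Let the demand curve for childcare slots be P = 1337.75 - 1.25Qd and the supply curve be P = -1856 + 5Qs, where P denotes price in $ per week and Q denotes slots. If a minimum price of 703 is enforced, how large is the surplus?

Surplus = 4

In direct form, Qd = 1070.2 - 0.8P and Qs = 371.2 + 0.2P.
Evaluating both curves at the floor price 703 gives Qd = 507.8, Qs = 511.8.
Surplus = Qs - Qd = 511.8 - 507.8 = 4.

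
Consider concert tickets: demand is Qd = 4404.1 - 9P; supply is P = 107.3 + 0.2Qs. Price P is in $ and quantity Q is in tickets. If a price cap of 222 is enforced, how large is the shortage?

Rewriting in direct form: Qs = -536.5 + 5P.
At P = 222: Qd = 2406.1 and Qs = 573.5.
Shortage = Qd - Qs = 2406.1 - 573.5 = 1832.6.

Shortage = 1832.6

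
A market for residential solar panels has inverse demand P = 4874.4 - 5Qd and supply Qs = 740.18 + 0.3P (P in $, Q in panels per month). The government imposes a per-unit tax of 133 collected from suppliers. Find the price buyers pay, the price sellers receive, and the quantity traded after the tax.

Solving each curve for Q: Qd = 974.88 - 0.2P.
The tax drives a wedge P_b - P_s = 133. Substituting P_s = P_b - 133 into supply: Qs = 700.28 + 0.3P_b.
Equate demand and the shifted supply: 974.88 - 0.2P_b = 700.28 + 0.3P_b, giving 0.5P_b = 274.6, so P_b = 549.2.
So P_s = 416.2 and the quantity traded is Q = 974.88 - 0.2(549.2) = 865.04.

P_b = 549.2, P_s = 416.2, Q = 865.04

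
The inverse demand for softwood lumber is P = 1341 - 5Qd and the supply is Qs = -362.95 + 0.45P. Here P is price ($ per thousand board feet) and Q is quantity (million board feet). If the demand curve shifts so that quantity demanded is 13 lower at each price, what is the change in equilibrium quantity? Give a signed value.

ΔQ = -9

Solving each curve for Q: Qd = 268.2 - 0.2P.
Set Qd = Qs: 268.2 - 0.2P = -362.95 + 0.45P, so 631.15 = 0.65P and P* = 971.
Plugging P* into demand: Q* = 268.2 - 0.2(971) = 74.
After the shift, demand is Qd = 255.2 - 0.2P.
New equilibrium: 618.15 = 0.65P, so P = 951 and Q = 65.
ΔQ = 65 - 74 = -9.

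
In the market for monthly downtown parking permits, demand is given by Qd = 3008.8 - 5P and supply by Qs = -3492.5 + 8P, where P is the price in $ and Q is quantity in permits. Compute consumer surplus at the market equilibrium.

Consumer surplus = 25836.889

At equilibrium Qd = Qs, so 3008.8 - 5P = -3492.5 + 8P; collecting terms, 6501.3 = 13P and P* = 500.1.
Substitute back: Q* = 3008.8 - 5(500.1) = 508.3.
Demand choke price (Qd = 0): P = 3008.8/5 = 601.76. Consumer surplus = ½ × (601.76 - 500.1) × 508.3 = 25836.889.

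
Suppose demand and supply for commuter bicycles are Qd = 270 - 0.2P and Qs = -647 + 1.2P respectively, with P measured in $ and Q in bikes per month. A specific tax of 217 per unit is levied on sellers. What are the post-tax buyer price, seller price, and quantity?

Sellers keep P_s = P_b - 217 per unit, so supply in terms of the buyer price is Qs = -907.4 + 1.2P_b.
Equate demand and the shifted supply: 270 - 0.2P_b = -907.4 + 1.2P_b, giving 1.4P_b = 1177.4, so P_b = 841.
So P_s = 624 and the quantity traded is Q = 270 - 0.2(841) = 101.8.

P_b = 841, P_s = 624, Q = 101.8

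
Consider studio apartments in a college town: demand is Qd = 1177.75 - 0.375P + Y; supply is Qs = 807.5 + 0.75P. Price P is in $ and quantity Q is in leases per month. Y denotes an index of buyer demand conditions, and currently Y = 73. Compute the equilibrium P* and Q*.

P* = 394, Q* = 1103

With Y = 73, demand is Qd = 1250.75 - 0.375P.
At equilibrium Qd = Qs, so 1250.75 - 0.375P = 807.5 + 0.75P; collecting terms, 443.25 = 1.125P and P* = 394.
Then Q* = 1250.75 - 0.375(394) = 1103.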